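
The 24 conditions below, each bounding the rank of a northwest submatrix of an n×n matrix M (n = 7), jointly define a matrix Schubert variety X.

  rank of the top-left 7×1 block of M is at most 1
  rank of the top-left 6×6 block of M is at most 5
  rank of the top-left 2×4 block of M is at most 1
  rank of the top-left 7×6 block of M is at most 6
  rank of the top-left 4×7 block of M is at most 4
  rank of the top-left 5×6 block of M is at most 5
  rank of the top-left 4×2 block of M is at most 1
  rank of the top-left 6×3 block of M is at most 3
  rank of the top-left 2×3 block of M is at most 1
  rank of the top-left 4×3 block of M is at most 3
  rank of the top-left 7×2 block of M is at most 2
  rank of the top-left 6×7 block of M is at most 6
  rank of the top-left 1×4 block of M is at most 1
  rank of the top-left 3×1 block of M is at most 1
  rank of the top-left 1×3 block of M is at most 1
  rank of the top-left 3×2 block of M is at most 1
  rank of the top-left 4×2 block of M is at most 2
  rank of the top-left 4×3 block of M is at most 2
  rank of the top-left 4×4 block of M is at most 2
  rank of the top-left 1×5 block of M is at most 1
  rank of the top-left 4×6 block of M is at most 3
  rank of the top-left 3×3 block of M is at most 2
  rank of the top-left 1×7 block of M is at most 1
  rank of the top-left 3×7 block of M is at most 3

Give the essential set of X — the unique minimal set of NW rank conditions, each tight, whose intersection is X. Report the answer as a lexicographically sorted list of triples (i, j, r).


Recovering R(i,j) via the rank-extension bound from the 24 conditions:

  1  1  1  1  1  1  1
  1  1  1  1  2  2  2
  1  1  2  2  3  3  3
  1  1  2  2  3  3  4
  1  2  3  3  4  4  5
  1  2  3  4  5  5  6
  1  2  3  4  5  6  7

hence w(1..7) = (1, 5, 3, 7, 2, 4, 6).

Rothe diagram D(w) (7 cells), 4 SE-corners (essential conditions):

[(2, 4, 1), (4, 2, 1), (4, 4, 2), (4, 6, 3)]


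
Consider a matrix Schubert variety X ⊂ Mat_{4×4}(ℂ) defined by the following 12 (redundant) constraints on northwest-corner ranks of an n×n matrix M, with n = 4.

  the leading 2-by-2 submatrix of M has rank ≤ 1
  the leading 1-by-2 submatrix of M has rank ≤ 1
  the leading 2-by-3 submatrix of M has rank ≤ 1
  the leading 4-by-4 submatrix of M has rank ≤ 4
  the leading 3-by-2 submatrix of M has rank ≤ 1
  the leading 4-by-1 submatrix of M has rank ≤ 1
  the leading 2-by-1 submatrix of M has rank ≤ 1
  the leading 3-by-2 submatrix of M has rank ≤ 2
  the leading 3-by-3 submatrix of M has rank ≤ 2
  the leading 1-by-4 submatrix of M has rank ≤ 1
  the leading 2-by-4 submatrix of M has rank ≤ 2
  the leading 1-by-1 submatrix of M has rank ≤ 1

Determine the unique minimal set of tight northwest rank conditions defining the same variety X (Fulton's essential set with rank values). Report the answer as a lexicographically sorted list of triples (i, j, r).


Rank table r_w(4×4) implied by the 12 constraints:

  row 1: 1, 1, 1, 1
  row 2: 1, 1, 1, 2
  row 3: 1, 1, 2, 3
  row 4: 1, 2, 3, 4

the unique w with this rank table is (1, 4, 3, 2).

Rothe diagram D(w) (3 cells), 2 SE-corners (essential conditions):

[(2, 3, 1), (3, 2, 1)]


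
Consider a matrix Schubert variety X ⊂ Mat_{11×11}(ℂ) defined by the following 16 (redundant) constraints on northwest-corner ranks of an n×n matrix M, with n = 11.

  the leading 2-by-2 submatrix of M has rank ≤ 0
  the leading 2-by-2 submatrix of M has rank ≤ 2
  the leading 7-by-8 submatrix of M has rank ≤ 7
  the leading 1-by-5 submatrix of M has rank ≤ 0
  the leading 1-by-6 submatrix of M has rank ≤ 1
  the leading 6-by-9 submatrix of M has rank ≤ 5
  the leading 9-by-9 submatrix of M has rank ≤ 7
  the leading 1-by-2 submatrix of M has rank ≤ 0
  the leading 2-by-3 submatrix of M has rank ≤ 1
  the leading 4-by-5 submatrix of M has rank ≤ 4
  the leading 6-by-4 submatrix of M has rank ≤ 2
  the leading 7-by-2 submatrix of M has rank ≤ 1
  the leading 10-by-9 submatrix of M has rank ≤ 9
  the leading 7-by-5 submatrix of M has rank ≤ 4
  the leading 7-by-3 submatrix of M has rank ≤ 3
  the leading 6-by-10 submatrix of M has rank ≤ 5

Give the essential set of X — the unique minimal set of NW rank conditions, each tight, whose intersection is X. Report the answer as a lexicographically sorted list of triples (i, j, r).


The tightest implied rank at each (i,j), from the 16 conditions:

  0 0 0 0 0 1 1 1 1 1 1
  0 0 1 1 1 2 2 2 2 2 2
  1 1 2 2 2 3 3 3 3 3 3
  1 1 2 2 3 4 4 4 4 4 4
  1 1 2 2 3 4 5 5 5 5 5
  1 1 2 2 3 4 5 5 5 5 6
  1 1 2 3 4 5 6 6 6 6 7
  1 2 3 4 5 6 7 7 7 7 8
  1 2 3 4 5 6 7 7 7 8 9
  1 2 3 4 5 6 7 8 8 9 10
  1 2 3 4 5 6 7 8 9 10 11

the unique w with this rank table is (6, 3, 1, 5, 7, 11, 4, 2, 10, 8, 9).

D(w) has 19 cells with 6 SE-corners; essential set:

[(1, 5, 0), (2, 2, 0), (6, 4, 2), (6, 10, 5), (7, 2, 1), (9, 9, 7)]


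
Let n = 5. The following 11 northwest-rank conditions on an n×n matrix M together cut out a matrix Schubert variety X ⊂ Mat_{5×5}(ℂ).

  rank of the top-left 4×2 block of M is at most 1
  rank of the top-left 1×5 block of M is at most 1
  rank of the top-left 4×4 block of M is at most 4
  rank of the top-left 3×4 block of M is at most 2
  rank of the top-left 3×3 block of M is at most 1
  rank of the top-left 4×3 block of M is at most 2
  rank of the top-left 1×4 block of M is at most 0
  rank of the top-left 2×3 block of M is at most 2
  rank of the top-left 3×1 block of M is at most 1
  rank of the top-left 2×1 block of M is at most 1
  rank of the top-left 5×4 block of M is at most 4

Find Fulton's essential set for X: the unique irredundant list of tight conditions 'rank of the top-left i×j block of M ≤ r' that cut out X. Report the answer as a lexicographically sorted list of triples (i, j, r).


Computing R[i][j] = min implied NW-rank bound (n=5, 11 conditions):

  row 1: 0 | 0 | 0 | 0 | 1
  row 2: 1 | 1 | 1 | 1 | 2
  row 3: 1 | 1 | 1 | 2 | 3
  row 4: 1 | 1 | 2 | 3 | 4
  row 5: 1 | 2 | 3 | 4 | 5

the unique w with this rank table is (5, 1, 4, 3, 2).

ℓ(w)=7; the 3 essential cells (i,j,r):

[(1, 4, 0), (3, 3, 1), (4, 2, 1)]


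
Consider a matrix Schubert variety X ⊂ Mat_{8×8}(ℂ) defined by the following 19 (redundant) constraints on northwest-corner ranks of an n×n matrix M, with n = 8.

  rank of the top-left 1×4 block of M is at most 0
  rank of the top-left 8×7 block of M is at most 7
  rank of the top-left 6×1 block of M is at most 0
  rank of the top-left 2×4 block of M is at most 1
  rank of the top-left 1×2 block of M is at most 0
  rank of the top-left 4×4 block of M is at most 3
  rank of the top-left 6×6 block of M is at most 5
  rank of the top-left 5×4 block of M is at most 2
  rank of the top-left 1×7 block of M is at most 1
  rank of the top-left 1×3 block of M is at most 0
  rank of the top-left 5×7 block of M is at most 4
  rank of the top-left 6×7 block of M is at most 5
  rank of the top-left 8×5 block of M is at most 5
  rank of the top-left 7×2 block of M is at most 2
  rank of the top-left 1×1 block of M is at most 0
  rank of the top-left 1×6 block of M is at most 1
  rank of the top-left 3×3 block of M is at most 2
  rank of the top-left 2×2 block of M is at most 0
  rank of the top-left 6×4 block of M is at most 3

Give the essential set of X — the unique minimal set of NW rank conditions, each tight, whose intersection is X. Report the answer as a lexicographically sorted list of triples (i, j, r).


Propagating the 19 rank bounds to every northwest block:

  R[1]: 0  0  0  0  1  1  1  1
  R[2]: 0  0  1  1  2  2  2  2
  R[3]: 0  1  2  2  3  3  3  3
  R[4]: 0  1  2  2  3  4  4  4
  R[5]: 0  1  2  2  3  4  4  5
  R[6]: 0  1  2  3  4  5  5  6
  R[7]: 1  2  3  4  5  6  6  7
  R[8]: 1  2  3  4  5  6  7  8

the unique w with this rank table is (5, 3, 2, 6, 8, 4, 1, 7).

ℓ(w)=13; the 5 essential cells (i,j,r):

[(1, 4, 0), (2, 2, 0), (5, 4, 2), (5, 7, 4), (6, 1, 0)]


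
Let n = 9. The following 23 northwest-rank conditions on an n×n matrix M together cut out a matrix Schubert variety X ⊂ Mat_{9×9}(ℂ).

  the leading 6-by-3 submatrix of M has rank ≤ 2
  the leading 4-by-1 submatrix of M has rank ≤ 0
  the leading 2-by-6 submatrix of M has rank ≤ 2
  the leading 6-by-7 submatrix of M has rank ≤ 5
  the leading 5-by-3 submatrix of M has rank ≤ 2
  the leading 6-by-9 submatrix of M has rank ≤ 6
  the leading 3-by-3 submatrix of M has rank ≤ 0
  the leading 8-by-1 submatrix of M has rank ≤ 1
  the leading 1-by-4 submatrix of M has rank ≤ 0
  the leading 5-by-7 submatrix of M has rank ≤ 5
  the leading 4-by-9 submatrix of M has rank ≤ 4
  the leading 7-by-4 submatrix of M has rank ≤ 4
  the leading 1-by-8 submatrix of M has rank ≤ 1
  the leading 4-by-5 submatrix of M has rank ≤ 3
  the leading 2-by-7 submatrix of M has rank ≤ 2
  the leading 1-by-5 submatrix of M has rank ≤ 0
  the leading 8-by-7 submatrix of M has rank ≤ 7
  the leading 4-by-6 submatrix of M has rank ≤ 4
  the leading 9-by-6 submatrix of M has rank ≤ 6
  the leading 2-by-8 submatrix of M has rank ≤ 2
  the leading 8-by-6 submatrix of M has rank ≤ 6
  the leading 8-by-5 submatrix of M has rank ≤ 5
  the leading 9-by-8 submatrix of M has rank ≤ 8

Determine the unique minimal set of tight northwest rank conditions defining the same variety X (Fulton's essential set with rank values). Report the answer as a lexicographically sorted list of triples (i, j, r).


Recovering R(i,j) via the rank-extension bound from the 23 conditions:

  0  0  0  0  0  1  1  1  1
  0  0  0  1  1  2  2  2  2
  0  0  0  1  2  3  3  3  3
  0  1  1  2  3  4  4  4  4
  1  2  2  3  4  5  5  5  5
  1  2  2  3  4  5  5  6  6
  1  2  3  4  5  6  6  7  7
  1  2  3  4  5  6  7  8  8
  1  2  3  4  5  6  7  8  9

so w = (6, 4, 5, 2, 1, 8, 3, 7, 9).

Fulton essential set (5 of the 14 Rothe cells):

[(1, 5, 0), (3, 3, 0), (4, 1, 0), (6, 3, 2), (6, 7, 5)]


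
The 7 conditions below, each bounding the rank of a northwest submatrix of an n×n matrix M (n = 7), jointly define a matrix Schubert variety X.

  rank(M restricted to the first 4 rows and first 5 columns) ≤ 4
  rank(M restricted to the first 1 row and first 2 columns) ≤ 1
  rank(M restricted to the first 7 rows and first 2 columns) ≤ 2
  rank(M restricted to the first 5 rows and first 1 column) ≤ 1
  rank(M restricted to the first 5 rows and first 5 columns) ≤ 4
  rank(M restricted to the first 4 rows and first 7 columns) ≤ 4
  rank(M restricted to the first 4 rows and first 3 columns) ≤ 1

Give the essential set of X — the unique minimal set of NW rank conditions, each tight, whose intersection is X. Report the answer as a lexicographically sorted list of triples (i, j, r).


Rank table r_w(7×7) implied by the 7 constraints:

  R[1]: 1 1 1 1 1 1 1
  R[2]: 1 1 1 2 2 2 2
  R[3]: 1 1 1 2 3 3 3
  R[4]: 1 1 1 2 3 4 4
  R[5]: 1 2 2 3 4 5 5
  R[6]: 1 2 3 4 5 6 6
  R[7]: 1 2 3 4 5 6 7

giving w = (1, 4, 5, 6, 2, 3, 7) via Δ²R.

D(w) has 6 cells with 1 SE-corner; essential set:

[(4, 3, 1)]


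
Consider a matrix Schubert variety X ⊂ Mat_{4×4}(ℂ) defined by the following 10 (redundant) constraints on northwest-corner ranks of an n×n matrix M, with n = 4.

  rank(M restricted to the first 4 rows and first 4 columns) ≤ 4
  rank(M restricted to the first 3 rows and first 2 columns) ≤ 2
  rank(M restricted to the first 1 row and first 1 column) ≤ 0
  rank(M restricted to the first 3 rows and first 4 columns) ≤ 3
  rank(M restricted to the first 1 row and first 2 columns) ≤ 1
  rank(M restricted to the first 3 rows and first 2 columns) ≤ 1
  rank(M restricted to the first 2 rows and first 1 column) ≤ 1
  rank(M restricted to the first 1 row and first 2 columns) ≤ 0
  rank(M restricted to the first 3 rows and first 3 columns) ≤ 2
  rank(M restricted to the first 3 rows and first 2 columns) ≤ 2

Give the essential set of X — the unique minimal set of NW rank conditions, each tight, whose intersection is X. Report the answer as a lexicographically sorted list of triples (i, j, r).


The tightest implied rank at each (i,j), from the 10 conditions:

  i=1: 0 | 0 | 1 | 1
  i=2: 1 | 1 | 2 | 2
  i=3: 1 | 1 | 2 | 3
  i=4: 1 | 2 | 3 | 4

reading off 1-entries of Δ²R: w = (3, 1, 4, 2).

2 SE-corners of the 3-cell Rothe diagram give Ess(w):

[(1, 2, 0), (3, 2, 1)]


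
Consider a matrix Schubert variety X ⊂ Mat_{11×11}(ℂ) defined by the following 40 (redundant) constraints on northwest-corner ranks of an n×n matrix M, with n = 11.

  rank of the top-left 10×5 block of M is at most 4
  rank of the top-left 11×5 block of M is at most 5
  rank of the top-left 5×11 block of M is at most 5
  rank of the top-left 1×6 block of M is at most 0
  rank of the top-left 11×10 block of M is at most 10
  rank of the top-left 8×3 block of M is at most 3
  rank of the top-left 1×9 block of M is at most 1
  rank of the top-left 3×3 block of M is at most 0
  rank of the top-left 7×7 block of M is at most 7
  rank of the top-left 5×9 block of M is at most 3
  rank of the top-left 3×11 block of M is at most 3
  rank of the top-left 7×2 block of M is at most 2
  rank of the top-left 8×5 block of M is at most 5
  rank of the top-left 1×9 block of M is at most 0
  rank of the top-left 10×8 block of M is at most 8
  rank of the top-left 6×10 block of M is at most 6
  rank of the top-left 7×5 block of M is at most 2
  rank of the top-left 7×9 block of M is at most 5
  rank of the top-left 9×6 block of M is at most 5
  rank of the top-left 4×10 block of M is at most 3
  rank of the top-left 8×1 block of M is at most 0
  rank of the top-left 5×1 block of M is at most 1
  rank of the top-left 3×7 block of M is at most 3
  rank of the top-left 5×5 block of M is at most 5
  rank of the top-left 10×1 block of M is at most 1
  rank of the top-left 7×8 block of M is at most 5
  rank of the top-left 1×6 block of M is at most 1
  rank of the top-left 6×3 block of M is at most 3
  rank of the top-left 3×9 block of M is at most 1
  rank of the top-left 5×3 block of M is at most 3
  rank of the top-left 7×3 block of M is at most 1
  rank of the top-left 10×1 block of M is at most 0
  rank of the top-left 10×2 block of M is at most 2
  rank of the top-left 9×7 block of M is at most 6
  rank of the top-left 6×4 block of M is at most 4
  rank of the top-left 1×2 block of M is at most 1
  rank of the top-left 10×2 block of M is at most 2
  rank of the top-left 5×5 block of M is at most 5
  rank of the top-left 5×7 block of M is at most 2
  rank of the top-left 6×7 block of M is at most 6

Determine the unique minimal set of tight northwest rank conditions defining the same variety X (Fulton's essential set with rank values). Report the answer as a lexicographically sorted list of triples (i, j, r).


Reconstructing r_w from the 40 given conditions:

  i=1: 0 0 0 0 0 0 0 0 0 1 1
  i=2: 0 0 0 1 1 1 1 1 1 2 2
  i=3: 0 0 0 1 1 1 1 1 1 2 3
  i=4: 0 1 1 2 2 2 2 2 2 3 4
  i=5: 0 1 1 2 2 2 2 3 3 4 5
  i=6: 0 1 1 2 2 3 3 4 4 5 6
  i=7: 0 1 1 2 2 3 4 5 5 6 7
  i=8: 0 1 2 3 3 4 5 6 6 7 8
  i=9: 0 1 2 3 4 5 6 7 7 8 9
  i=10: 0 1 2 3 4 5 6 7 8 9 10
  i=11: 1 2 3 4 5 6 7 8 9 10 11

giving w = (10, 4, 11, 2, 8, 6, 7, 3, 5, 9, 1) via Δ²R.

Fulton essential set (7 of the 35 Rothe cells):

[(1, 9, 0), (3, 3, 0), (3, 9, 1), (5, 7, 2), (7, 3, 1), (7, 5, 2), (10, 1, 0)]


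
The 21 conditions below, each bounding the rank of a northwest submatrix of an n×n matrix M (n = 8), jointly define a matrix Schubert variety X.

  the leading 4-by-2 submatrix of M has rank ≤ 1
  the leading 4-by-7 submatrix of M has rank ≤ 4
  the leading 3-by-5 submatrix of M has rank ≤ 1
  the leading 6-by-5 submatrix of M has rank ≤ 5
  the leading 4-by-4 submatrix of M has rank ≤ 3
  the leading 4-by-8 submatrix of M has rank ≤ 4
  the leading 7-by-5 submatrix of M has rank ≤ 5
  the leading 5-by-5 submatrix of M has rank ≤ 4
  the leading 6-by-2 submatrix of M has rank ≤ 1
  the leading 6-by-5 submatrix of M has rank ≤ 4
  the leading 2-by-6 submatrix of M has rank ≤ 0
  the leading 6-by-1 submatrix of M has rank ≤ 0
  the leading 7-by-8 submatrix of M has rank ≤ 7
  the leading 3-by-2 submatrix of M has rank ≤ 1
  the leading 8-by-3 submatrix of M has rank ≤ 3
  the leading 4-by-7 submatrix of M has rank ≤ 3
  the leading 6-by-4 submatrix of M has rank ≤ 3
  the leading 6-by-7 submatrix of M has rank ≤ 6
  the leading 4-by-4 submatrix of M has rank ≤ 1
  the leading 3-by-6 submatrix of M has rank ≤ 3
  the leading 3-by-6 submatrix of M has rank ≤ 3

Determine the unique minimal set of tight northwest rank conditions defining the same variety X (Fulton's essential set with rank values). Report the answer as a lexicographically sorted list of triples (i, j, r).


Propagating the 21 rank bounds to every northwest block:

  R[1]: 0  0  0  0  0  0  1  1
  R[2]: 0  0  0  0  0  0  1  2
  R[3]: 0  1  1  1  1  1  2  3
  R[4]: 0  1  1  1  2  2  3  4
  R[5]: 0  1  2  2  3  3  4  5
  R[6]: 0  1  2  3  4  4  5  6
  R[7]: 1  2  3  4  5  5  6  7
  R[8]: 1  2  3  4  5  6  7  8

so w = (7, 8, 2, 5, 3, 4, 1, 6).

Rothe diagram D(w) (18 cells), 3 SE-corners (essential conditions):

[(2, 6, 0), (4, 4, 1), (6, 1, 0)]


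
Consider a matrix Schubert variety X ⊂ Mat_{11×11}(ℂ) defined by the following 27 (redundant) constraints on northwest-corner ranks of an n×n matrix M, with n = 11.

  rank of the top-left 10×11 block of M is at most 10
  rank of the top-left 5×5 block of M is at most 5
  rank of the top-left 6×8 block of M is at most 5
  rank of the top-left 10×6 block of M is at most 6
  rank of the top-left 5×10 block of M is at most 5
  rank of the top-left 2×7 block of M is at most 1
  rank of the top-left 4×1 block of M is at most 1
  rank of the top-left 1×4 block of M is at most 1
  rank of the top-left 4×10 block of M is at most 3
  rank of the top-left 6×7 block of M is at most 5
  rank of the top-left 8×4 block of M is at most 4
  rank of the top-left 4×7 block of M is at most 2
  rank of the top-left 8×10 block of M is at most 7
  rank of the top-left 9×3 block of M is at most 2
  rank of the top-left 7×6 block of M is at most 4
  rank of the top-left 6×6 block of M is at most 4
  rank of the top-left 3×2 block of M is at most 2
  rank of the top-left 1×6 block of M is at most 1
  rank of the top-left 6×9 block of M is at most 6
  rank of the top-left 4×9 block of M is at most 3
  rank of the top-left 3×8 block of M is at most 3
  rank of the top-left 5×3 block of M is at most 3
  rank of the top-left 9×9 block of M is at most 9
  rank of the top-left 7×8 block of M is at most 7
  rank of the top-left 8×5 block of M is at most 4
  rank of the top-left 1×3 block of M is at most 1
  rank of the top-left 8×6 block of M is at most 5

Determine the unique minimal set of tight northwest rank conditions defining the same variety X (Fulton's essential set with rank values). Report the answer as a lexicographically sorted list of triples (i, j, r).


The tightest implied rank at each (i,j), from the 27 conditions:

  row 1: 1, 1, 1, 1, 1, 1, 1, 1, 1, 1, 1
  row 2: 1, 1, 1, 1, 1, 1, 1, 2, 2, 2, 2
  row 3: 1, 2, 2, 2, 2, 2, 2, 3, 3, 3, 3
  row 4: 1, 2, 2, 2, 2, 2, 2, 3, 3, 3, 4
  row 5: 1, 2, 2, 3, 3, 3, 3, 4, 4, 4, 5
  row 6: 1, 2, 2, 3, 4, 4, 4, 5, 5, 5, 6
  row 7: 1, 2, 2, 3, 4, 4, 5, 6, 6, 6, 7
  row 8: 1, 2, 2, 3, 4, 5, 6, 7, 7, 7, 8
  row 9: 1, 2, 2, 3, 4, 5, 6, 7, 8, 8, 9
  row 10: 1, 2, 3, 4, 5, 6, 7, 8, 9, 9, 10
  row 11: 1, 2, 3, 4, 5, 6, 7, 8, 9, 10, 11

giving w = (1, 8, 2, 11, 4, 5, 7, 6, 9, 3, 10) via Δ²R.

Rothe diagram D(w) (19 cells), 5 SE-corners (essential conditions):

[(2, 7, 1), (4, 7, 2), (4, 10, 3), (7, 6, 4), (9, 3, 2)]


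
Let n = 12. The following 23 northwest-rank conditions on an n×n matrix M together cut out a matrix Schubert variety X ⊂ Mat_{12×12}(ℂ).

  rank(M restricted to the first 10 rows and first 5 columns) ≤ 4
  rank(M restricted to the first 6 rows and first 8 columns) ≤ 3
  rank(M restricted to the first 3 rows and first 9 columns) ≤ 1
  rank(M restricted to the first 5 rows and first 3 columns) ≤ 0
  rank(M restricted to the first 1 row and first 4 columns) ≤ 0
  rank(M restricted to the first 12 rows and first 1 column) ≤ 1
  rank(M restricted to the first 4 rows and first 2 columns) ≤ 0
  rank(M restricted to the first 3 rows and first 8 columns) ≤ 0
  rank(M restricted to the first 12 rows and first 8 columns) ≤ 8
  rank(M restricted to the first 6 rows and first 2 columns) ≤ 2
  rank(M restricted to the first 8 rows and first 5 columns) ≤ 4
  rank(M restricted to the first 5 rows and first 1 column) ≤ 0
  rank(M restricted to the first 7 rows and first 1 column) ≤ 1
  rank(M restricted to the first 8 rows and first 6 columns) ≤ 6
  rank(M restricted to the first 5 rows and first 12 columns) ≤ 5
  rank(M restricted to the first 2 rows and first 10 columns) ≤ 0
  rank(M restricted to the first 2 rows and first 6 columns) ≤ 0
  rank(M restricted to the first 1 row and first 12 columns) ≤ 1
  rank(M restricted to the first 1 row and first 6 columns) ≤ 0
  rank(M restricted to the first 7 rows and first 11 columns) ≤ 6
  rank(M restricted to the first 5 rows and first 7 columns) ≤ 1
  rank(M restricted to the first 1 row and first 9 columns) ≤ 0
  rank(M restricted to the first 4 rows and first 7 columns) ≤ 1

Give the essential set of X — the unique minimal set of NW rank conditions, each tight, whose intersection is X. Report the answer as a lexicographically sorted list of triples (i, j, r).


Rank table r_w(12×12) implied by the 23 constraints:

  0  0  0  0  0  0  0  0  0  0  1  1
  0  0  0  0  0  0  0  0  0  0  1  2
  0  0  0  0  0  0  0  0  1  1  2  3
  0  0  0  1  1  1  1  1  2  2  3  4
  0  0  0  1  1  1  1  2  3  3  4  5
  1  1  1  2  2  2  2  3  4  4  5  6
  1  2  2  3  3  3  3  4  5  5  6  7
  1  2  3  4  4  4  4  5  6  6  7  8
  1  2  3  4  4  5  5  6  7  7  8  9
  1  2  3  4  4  5  6  7  8  8  9  10
  1  2  3  4  5  6  7  8  9  9  10  11
  1  2  3  4  5  6  7  8  9  10  11  12

so w = (11, 12, 9, 4, 8, 1, 2, 3, 6, 7, 5, 10).

ℓ(w)=39; the 5 essential cells (i,j,r):

[(2, 10, 0), (3, 8, 0), (5, 3, 0), (5, 7, 1), (10, 5, 4)]


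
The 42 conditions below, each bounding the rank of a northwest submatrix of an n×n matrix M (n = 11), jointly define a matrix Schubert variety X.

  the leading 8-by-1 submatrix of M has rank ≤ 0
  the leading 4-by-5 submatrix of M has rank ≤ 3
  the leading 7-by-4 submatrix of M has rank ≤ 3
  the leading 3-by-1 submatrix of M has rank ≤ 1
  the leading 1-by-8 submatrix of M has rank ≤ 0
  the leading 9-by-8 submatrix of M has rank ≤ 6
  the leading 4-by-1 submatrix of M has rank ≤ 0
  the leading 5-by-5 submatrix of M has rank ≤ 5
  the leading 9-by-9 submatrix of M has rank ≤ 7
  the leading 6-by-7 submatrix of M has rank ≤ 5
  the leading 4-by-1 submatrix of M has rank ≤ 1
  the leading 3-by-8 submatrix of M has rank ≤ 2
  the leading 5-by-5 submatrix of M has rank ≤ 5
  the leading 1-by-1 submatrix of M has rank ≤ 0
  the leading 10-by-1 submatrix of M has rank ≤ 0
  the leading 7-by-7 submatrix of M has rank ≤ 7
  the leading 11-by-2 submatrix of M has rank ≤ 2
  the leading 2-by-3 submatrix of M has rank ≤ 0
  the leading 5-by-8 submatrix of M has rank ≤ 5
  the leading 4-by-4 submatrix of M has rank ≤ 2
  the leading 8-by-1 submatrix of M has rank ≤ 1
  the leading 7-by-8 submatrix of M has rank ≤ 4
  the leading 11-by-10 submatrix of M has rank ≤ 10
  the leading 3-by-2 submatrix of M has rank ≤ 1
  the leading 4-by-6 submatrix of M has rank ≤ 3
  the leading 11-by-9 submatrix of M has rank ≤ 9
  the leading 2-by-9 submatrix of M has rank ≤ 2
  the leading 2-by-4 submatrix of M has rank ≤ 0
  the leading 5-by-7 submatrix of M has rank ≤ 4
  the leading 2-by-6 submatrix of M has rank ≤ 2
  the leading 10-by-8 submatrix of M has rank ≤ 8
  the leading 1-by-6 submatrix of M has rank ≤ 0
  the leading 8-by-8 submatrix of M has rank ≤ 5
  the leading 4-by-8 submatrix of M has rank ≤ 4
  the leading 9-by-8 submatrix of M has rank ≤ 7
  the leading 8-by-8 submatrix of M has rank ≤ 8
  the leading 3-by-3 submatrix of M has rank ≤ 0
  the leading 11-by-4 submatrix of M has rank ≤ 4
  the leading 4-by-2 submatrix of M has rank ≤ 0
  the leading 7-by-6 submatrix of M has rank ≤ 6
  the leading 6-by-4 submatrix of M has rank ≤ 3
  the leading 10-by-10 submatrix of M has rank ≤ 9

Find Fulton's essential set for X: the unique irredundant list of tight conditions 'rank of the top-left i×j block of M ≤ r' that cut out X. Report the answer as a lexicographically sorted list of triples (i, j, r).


Computing R[i][j] = min implied NW-rank bound (n=11, 42 conditions):

  R[1]: 0 0 0 0 0 0 0 0 1 1 1
  R[2]: 0 0 0 0 1 1 1 1 2 2 2
  R[3]: 0 0 0 1 2 2 2 2 3 3 3
  R[4]: 0 0 1 2 3 3 3 3 4 4 4
  R[5]: 0 1 2 3 4 4 4 4 5 5 5
  R[6]: 0 1 2 3 4 4 4 4 5 6 6
  R[7]: 0 1 2 3 4 4 4 4 5 6 7
  R[8]: 0 1 2 3 4 5 5 5 6 7 8
  R[9]: 0 1 2 3 4 5 6 6 7 8 9
  R[10]: 0 1 2 3 4 5 6 7 8 9 10
  R[11]: 1 2 3 4 5 6 7 8 9 10 11

so w = (9, 5, 4, 3, 2, 10, 11, 6, 7, 8, 1).

ℓ(w)=29; the 6 essential cells (i,j,r):

[(1, 8, 0), (2, 4, 0), (3, 3, 0), (4, 2, 0), (7, 8, 4), (10, 1, 0)]


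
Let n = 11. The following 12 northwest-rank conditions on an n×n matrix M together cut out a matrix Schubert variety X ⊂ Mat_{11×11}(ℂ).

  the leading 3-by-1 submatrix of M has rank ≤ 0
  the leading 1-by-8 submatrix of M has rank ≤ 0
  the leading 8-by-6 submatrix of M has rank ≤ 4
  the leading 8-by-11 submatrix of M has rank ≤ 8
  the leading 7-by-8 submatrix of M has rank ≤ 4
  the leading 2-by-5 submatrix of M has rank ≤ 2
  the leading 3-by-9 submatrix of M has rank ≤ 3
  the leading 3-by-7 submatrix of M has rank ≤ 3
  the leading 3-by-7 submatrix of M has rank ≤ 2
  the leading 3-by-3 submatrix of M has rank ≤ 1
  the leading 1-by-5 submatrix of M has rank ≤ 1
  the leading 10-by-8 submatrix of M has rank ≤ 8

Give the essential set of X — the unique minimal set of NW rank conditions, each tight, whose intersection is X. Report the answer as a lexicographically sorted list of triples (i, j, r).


The tightest implied rank at each (i,j), from the 12 conditions:

  R[1]: 0, 0, 0, 0, 0, 0, 0, 0, 1, 1, 1
  R[2]: 0, 1, 1, 1, 1, 1, 1, 1, 2, 2, 2
  R[3]: 0, 1, 1, 2, 2, 2, 2, 2, 3, 3, 3
  R[4]: 1, 2, 2, 3, 3, 3, 3, 3, 4, 4, 4
  R[5]: 1, 2, 3, 4, 4, 4, 4, 4, 5, 5, 5
  R[6]: 1, 2, 3, 4, 4, 4, 4, 4, 5, 6, 6
  R[7]: 1, 2, 3, 4, 4, 4, 4, 4, 5, 6, 7
  R[8]: 1, 2, 3, 4, 4, 4, 5, 5, 6, 7, 8
  R[9]: 1, 2, 3, 4, 5, 5, 6, 6, 7, 8, 9
  R[10]: 1, 2, 3, 4, 5, 6, 7, 7, 8, 9, 10
  R[11]: 1, 2, 3, 4, 5, 6, 7, 8, 9, 10, 11

so w = (9, 2, 4, 1, 3, 10, 11, 7, 5, 6, 8).

|D(w)|=21, |Ess(w)|=5:

[(1, 8, 0), (3, 1, 0), (3, 3, 1), (7, 8, 4), (8, 6, 4)]


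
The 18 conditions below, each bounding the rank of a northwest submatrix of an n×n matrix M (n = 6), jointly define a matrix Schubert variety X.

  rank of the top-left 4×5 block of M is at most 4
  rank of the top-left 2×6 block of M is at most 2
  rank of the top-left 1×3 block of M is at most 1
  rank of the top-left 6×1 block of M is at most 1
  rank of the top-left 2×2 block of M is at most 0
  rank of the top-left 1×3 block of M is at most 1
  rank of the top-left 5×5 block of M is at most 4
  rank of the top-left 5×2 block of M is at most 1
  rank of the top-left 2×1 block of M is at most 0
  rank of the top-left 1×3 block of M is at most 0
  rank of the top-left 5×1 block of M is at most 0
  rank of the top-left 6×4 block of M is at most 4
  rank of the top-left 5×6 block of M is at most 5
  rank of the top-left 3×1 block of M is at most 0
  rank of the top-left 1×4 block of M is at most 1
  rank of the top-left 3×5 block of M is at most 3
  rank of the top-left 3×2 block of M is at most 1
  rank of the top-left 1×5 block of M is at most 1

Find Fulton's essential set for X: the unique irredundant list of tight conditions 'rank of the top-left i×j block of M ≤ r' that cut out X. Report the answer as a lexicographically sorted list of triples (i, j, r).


Reconstructing r_w from the 18 given conditions:

  i=1: 0  0  0  1  1  1
  i=2: 0  0  1  2  2  2
  i=3: 0  1  2  3  3  3
  i=4: 0  1  2  3  4  4
  i=5: 0  1  2  3  4  5
  i=6: 1  2  3  4  5  6

so w = (4, 3, 2, 5, 6, 1).

3 SE-corners of the 8-cell Rothe diagram give Ess(w):

[(1, 3, 0), (2, 2, 0), (5, 1, 0)]


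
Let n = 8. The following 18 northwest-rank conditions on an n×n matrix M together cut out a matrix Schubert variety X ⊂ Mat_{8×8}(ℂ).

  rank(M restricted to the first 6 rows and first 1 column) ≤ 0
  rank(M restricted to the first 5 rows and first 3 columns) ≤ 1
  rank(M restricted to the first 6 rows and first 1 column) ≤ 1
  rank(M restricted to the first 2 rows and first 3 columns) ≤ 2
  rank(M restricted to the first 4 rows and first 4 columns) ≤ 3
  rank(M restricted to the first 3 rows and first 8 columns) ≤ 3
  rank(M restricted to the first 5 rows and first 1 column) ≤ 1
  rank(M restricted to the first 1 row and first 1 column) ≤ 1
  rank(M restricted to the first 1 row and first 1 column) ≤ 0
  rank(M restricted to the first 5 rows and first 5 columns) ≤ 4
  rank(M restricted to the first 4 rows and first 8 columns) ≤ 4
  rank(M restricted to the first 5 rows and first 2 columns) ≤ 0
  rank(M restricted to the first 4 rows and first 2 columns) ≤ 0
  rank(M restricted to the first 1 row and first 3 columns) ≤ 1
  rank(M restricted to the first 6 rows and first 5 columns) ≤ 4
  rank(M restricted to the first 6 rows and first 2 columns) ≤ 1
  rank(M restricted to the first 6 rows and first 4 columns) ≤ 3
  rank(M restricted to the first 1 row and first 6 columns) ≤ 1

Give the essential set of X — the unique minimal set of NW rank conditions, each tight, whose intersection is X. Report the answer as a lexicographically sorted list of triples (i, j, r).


Rank table r_w(8×8) implied by the 18 constraints:

  row 1: 0 0 1 1 1 1 1 1
  row 2: 0 0 1 2 2 2 2 2
  row 3: 0 0 1 2 3 3 3 3
  row 4: 0 0 1 2 3 4 4 4
  row 5: 0 0 1 2 3 4 5 5
  row 6: 0 1 2 3 4 5 6 6
  row 7: 1 2 3 4 5 6 7 7
  row 8: 1 2 3 4 5 6 7 8

so w = (3, 4, 5, 6, 7, 2, 1, 8).

D(w) has 11 cells with 2 SE-corners; essential set:

[(5, 2, 0), (6, 1, 0)]


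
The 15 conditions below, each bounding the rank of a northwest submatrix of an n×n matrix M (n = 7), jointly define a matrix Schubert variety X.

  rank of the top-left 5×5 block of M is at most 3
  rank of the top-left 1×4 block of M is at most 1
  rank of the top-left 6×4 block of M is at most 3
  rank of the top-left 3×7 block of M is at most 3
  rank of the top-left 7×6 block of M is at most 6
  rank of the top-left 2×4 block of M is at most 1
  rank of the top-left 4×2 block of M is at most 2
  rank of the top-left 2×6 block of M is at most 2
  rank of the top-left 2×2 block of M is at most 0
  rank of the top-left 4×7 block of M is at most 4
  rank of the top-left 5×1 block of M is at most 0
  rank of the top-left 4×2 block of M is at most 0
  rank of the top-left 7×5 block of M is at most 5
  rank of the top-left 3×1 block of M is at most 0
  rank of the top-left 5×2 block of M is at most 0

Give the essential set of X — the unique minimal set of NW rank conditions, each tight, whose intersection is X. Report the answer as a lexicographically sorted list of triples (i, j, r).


Computing R[i][j] = min implied NW-rank bound (n=7, 15 conditions):

  R[1]: 0 | 0 | 1 | 1 | 1 | 1 | 1
  R[2]: 0 | 0 | 1 | 1 | 2 | 2 | 2
  R[3]: 0 | 0 | 1 | 2 | 3 | 3 | 3
  R[4]: 0 | 0 | 1 | 2 | 3 | 4 | 4
  R[5]: 0 | 0 | 1 | 2 | 3 | 4 | 5
  R[6]: 1 | 1 | 2 | 3 | 4 | 5 | 6
  R[7]: 1 | 2 | 3 | 4 | 5 | 6 | 7

so w = (3, 5, 4, 6, 7, 1, 2).

|D(w)|=11, |Ess(w)|=2:

[(2, 4, 1), (5, 2, 0)]


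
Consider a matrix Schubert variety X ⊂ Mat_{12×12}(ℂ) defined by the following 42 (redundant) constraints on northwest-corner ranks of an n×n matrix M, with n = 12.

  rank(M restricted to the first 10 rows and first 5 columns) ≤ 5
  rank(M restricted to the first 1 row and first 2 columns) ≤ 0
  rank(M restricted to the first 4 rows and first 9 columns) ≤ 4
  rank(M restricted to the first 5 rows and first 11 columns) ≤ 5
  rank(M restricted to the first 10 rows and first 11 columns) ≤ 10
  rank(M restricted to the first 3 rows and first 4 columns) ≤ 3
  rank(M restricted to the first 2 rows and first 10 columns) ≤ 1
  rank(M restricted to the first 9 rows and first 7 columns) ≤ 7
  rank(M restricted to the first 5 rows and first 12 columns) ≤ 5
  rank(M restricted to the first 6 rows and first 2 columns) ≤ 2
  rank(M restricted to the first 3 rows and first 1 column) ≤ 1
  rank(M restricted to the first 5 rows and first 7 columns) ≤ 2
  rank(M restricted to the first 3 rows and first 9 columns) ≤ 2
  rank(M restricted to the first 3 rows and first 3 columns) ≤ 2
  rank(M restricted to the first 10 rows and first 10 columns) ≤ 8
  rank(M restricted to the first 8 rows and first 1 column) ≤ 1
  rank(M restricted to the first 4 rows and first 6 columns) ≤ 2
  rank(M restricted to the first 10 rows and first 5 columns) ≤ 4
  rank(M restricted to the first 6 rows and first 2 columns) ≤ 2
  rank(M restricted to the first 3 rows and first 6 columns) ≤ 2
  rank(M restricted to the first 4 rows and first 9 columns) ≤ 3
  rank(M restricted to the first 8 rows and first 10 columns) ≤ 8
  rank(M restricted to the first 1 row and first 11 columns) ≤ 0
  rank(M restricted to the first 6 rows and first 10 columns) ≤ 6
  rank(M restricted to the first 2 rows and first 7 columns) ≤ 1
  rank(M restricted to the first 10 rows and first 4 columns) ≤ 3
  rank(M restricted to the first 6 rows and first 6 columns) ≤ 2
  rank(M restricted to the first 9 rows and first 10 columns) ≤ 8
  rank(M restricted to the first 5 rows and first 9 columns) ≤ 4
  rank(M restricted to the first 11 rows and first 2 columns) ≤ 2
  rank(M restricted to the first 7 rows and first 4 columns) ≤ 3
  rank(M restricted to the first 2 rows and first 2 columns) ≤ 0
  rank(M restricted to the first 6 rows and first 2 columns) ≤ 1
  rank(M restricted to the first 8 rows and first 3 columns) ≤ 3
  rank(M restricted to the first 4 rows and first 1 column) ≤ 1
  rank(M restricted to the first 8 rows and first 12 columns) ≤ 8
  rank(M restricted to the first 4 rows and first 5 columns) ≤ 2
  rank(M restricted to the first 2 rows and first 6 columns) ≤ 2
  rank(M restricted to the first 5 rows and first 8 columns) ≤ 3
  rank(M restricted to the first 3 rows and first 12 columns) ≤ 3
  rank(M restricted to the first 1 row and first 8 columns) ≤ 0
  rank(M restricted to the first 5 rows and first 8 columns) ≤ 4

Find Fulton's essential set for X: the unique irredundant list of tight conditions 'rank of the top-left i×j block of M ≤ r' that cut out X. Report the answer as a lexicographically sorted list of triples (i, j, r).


The tightest implied rank at each (i,j), from the 42 conditions:

  0 0 0 0 0 0 0 0 0 0 0 1
  0 0 1 1 1 1 1 1 1 1 1 2
  1 1 2 2 2 2 2 2 2 2 2 3
  1 1 2 2 2 2 2 3 3 3 3 4
  1 1 2 2 2 2 2 3 4 4 4 5
  1 1 2 2 2 2 3 4 5 5 5 6
  1 2 3 3 3 3 4 5 6 6 6 7
  1 2 3 3 4 4 5 6 7 7 7 8
  1 2 3 3 4 5 6 7 8 8 8 9
  1 2 3 3 4 5 6 7 8 8 9 10
  1 2 3 4 5 6 7 8 9 9 10 11
  1 2 3 4 5 6 7 8 9 10 11 12

so w = (12, 3, 1, 8, 9, 7, 2, 5, 6, 11, 4, 10).

D(w) has 31 cells with 7 SE-corners; essential set:

[(1, 11, 0), (2, 2, 0), (5, 7, 2), (6, 2, 1), (6, 6, 2), (10, 4, 3), (10, 10, 8)]


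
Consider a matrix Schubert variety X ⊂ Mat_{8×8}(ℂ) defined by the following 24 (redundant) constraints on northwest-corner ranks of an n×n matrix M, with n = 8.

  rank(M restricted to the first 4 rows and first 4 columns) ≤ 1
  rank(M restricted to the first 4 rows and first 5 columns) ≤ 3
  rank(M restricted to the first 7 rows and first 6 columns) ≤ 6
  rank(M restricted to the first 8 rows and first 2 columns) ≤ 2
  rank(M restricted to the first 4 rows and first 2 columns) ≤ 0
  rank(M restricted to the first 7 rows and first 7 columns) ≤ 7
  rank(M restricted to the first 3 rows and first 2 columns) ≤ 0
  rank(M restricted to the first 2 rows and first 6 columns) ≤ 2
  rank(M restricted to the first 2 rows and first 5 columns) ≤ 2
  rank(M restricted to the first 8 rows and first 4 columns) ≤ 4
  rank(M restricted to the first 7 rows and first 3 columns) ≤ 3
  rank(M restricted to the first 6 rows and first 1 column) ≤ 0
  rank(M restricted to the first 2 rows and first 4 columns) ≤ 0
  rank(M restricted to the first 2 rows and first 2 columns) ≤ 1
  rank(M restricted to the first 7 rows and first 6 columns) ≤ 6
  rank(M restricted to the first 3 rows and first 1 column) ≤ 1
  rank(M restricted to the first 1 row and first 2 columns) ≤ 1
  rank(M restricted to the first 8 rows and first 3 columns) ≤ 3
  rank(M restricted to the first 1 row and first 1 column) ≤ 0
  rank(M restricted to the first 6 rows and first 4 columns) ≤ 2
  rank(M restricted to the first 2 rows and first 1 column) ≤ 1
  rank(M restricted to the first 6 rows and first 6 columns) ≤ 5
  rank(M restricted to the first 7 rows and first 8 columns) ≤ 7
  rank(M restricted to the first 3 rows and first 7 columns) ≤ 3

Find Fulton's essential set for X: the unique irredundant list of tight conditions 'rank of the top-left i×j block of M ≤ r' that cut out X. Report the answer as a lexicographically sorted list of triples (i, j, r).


Rank table r_w(8×8) implied by the 24 constraints:

  0 0 0 0 1 1 1 1
  0 0 0 0 1 2 2 2
  0 0 1 1 2 3 3 3
  0 0 1 1 2 3 4 4
  0 1 2 2 3 4 5 5
  0 1 2 2 3 4 5 6
  1 2 3 3 4 5 6 7
  1 2 3 4 5 6 7 8

second differences of R give the permutation w = (5, 6, 3, 7, 2, 8, 1, 4).

|D(w)|=16, |Ess(w)|=5:

[(2, 4, 0), (4, 2, 0), (4, 4, 1), (6, 1, 0), (6, 4, 2)]


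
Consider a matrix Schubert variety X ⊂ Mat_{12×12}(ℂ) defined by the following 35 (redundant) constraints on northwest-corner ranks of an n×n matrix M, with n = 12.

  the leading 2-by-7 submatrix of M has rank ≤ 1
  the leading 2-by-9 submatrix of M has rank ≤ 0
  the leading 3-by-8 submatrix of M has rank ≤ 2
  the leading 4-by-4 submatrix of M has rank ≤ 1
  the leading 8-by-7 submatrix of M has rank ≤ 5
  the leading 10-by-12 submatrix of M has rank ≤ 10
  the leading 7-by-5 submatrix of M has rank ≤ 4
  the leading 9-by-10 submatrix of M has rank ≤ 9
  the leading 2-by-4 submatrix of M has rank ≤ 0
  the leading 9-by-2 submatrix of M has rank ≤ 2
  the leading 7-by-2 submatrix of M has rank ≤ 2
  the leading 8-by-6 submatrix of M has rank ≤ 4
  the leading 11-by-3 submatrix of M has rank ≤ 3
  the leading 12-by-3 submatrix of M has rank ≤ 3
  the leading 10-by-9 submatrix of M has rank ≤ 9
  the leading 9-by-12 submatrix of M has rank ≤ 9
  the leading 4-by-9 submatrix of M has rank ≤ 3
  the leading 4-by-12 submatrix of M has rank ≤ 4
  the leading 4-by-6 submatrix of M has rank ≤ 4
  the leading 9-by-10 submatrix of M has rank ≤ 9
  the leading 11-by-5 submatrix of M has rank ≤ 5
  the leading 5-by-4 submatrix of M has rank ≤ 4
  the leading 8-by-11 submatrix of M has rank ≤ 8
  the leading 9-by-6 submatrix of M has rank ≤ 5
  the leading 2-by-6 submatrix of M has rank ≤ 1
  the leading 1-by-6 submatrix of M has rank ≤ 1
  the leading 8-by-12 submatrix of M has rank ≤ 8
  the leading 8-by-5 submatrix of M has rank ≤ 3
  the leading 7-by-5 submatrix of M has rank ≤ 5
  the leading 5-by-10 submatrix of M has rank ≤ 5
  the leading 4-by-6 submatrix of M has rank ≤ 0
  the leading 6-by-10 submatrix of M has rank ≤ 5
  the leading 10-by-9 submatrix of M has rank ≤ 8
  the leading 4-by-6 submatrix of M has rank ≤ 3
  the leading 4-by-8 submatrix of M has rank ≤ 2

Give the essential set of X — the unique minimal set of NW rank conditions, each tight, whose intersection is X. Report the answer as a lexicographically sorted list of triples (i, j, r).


Rank table r_w(12×12) implied by the 35 constraints:

  0 | 0 | 0 | 0 | 0 | 0 | 0 | 0 | 0 | 1 | 1 | 1
  0 | 0 | 0 | 0 | 0 | 0 | 0 | 0 | 0 | 1 | 2 | 2
  0 | 0 | 0 | 0 | 0 | 0 | 1 | 1 | 1 | 2 | 3 | 3
  0 | 0 | 0 | 0 | 0 | 0 | 1 | 2 | 2 | 3 | 4 | 4
  1 | 1 | 1 | 1 | 1 | 1 | 2 | 3 | 3 | 4 | 5 | 5
  1 | 2 | 2 | 2 | 2 | 2 | 3 | 4 | 4 | 5 | 6 | 6
  1 | 2 | 3 | 3 | 3 | 3 | 4 | 5 | 5 | 6 | 7 | 7
  1 | 2 | 3 | 3 | 3 | 4 | 5 | 6 | 6 | 7 | 8 | 8
  1 | 2 | 3 | 4 | 4 | 5 | 6 | 7 | 7 | 8 | 9 | 9
  1 | 2 | 3 | 4 | 5 | 6 | 7 | 8 | 8 | 9 | 10 | 10
  1 | 2 | 3 | 4 | 5 | 6 | 7 | 8 | 9 | 10 | 11 | 11
  1 | 2 | 3 | 4 | 5 | 6 | 7 | 8 | 9 | 10 | 11 | 12

so w = (10, 11, 7, 8, 1, 2, 3, 6, 4, 5, 9, 12).

3 SE-corners of the 32-cell Rothe diagram give Ess(w):

[(2, 9, 0), (4, 6, 0), (8, 5, 3)]
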